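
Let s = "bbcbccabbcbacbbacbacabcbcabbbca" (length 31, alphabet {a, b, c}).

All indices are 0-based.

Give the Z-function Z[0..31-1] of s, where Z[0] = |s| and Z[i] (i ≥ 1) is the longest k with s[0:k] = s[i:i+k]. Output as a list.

Z[0]=31
i=1: outside box; Z[1]=1 extend→box=[1,2)
i=2: outside box; Z[2]=0
i=3: outside box; Z[3]=1 extend→box=[3,4)
i=4: outside box; Z[4]=0
i=5: outside box; Z[5]=0
i=6: outside box; Z[6]=0
i=7: outside box; Z[7]=4 extend→box=[7,11)
i=8: min(r-i=3, Z[1]=1)=1; Z[8]=1
i=9: min(r-i=2, Z[2]=0)=0; Z[9]=0
i=10: min(r-i=1, Z[3]=1)=1; Z[10]=1
i=11: outside box; Z[11]=0
i=12: outside box; Z[12]=0
i=13: outside box; Z[13]=2 extend→box=[13,15)
i=14: min(r-i=1, Z[1]=1)=1; Z[14]=1
i=15: outside box; Z[15]=0
i=16: outside box; Z[16]=0
i=17: outside box; Z[17]=1 extend→box=[17,18)
i=18: outside box; Z[18]=0
i=19: outside box; Z[19]=0
i=20: outside box; Z[20]=0
i=21: outside box; Z[21]=1 extend→box=[21,22)
i=22: outside box; Z[22]=0
i=23: outside box; Z[23]=1 extend→box=[23,24)
i=24: outside box; Z[24]=0
i=25: outside box; Z[25]=0
i=26: outside box; Z[26]=2 extend→box=[26,28)
i=27: min(r-i=1, Z[1]=1)=1; Z[27]=3 extend→box=[27,30)
i=28: min(r-i=2, Z[1]=1)=1; Z[28]=1
i=29: min(r-i=1, Z[2]=0)=0; Z[29]=0
i=30: outside box; Z[30]=0

[31, 1, 0, 1, 0, 0, 0, 4, 1, 0, 1, 0, 0, 2, 1, 0, 0, 1, 0, 0, 0, 1, 0, 1, 0, 0, 2, 3, 1, 0, 0]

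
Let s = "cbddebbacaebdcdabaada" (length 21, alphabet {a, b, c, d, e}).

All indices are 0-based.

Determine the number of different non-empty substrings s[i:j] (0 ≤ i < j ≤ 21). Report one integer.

rank | idx | suffix
   0 |  20 | a
   1 |  17 | aada
   2 |  15 | abaada
   3 |   7 | acaebdcdabaada
   4 |  18 | ada
   5 |   9 | aebdcdabaada
   6 |  16 | baada
   7 |   6 | bacaebdcdabaada
   8 |   5 | bbacaebdcdabaada
   9 |  11 | bdcdabaada
  10 |   1 | bddebbacaebdcdabaada
  11 |   8 | caebdcdabaada
  12 |   0 | cbddebbacaebdcdabaada
  13 |  13 | cdabaada
  14 |  19 | da
  15 |  14 | dabaada
  16 |  12 | dcdabaada
  17 |   2 | ddebbacaebdcdabaada
  18 |   3 | debbacaebdcdabaada
  19 |   4 | ebbacaebdcdabaada
  20 |  10 | ebdcdabaada

SA = [20, 17, 15, 7, 18, 9, 16, 6, 5, 11, 1, 8, 0, 13, 19, 14, 12, 2, 3, 4, 10]
rank  pair      lcp
   1  s[20:],s[17:]  1  'a'
   2  s[17:],s[15:]  1  'a'
   3  s[15:],s[7:]  1  'a'
   4  s[7:],s[18:]  1  'a'
   5  s[18:],s[9:]  1  'a'
   6  s[9:],s[16:]  0  ''
   7  s[16:],s[6:]  2  'ba'
   8  s[6:],s[5:]  1  'b'
   9  s[5:],s[11:]  1  'b'
  10  s[11:],s[1:]  2  'bd'
  11  s[1:],s[8:]  0  ''
  12  s[8:],s[0:]  1  'c'
  13  s[0:],s[13:]  1  'c'
  14  s[13:],s[19:]  0  ''
  15  s[19:],s[14:]  2  'da'
  16  s[14:],s[12:]  1  'd'
  17  s[12:],s[2:]  1  'd'
  18  s[2:],s[3:]  1  'd'
  19  s[3:],s[4:]  0  ''
  20  s[4:],s[10:]  2  'eb'

n(n+1)/2 = 21·22/2 = 231
Σ LCP = 0 + 1 + 1 + 1 + 1 + 1 + 0 + 2 + 1 + 1 + 2 + 0 + 1 + 1 + 0 + 2 + 1 + 1 + 1 + 0 + 2 = 20
distinct = 231 − 20 = 211

211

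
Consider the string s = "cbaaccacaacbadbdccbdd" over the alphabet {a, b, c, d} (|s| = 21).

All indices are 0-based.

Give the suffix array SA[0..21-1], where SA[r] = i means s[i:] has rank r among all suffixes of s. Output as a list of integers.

[8, 2, 6, 9, 3, 12, 1, 11, 14, 18, 7, 5, 0, 10, 17, 4, 16, 20, 13, 15, 19]

rank | idx | suffix
   0 |   8 | aacbadbdccbdd
   1 |   2 | aaccacaacbadbdccbdd
   2 |   6 | acaacbadbdccbdd
   3 |   9 | acbadbdccbdd
   4 |   3 | accacaacbadbdccbdd
   5 |  12 | adbdccbdd
   6 |   1 | baaccacaacbadbdccbdd
   7 |  11 | badbdccbdd
   8 |  14 | bdccbdd
   9 |  18 | bdd
  10 |   7 | caacbadbdccbdd
  11 |   5 | cacaacbadbdccbdd
  12 |   0 | cbaaccacaacbadbdccbdd
  13 |  10 | cbadbdccbdd
  14 |  17 | cbdd
  15 |   4 | ccacaacbadbdccbdd
  16 |  16 | ccbdd
  17 |  20 | d
  18 |  13 | dbdccbdd
  19 |  15 | dccbdd
  20 |  19 | dd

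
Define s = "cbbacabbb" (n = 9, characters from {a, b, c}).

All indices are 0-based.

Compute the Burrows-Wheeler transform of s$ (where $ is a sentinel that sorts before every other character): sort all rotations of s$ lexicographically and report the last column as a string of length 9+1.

bcbbbbcaa$

rank  rotation    last
    0  $cbbacabbb  b
    1  abbb$cbbac  c
    2  acabbb$cbb  b
    3  b$cbbacabb  b
    4  bacabbb$cb  b
    5  bb$cbbacab  b
    6  bbacabbb$c  c
    7  bbb$cbbaca  a
    8  cabbb$cbba  a
    9  cbbacabbb$  $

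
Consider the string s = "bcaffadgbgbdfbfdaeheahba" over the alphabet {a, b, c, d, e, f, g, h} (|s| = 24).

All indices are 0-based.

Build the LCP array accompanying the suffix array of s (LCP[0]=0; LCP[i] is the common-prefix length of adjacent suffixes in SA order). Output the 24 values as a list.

rank→(start, suffix):
  0 → (23, 'a')
  1 → (5, 'adgbgbdfbfdaeheahba')
  2 → (16, 'aeheahba')
  3 → (2, 'affadgbgbdfbfdaeheahba')
  4 → (20, 'ahba')
  5 → (22, 'ba')
  6 → (0, 'bcaffadgbgbdfbfdaeheahba')
  7 → (10, 'bdfbfdaeheahba')
  8 → (13, 'bfdaeheahba')
  9 → (8, 'bgbdfbfdaeheahba')
  10 → (1, 'caffadgbgbdfbfdaeheahba')
  11 → (15, 'daeheahba')
  12 → (11, 'dfbfdaeheahba')
  13 → (6, 'dgbgbdfbfdaeheahba')
  14 → (19, 'eahba')
  15 → (17, 'eheahba')
  16 → (4, 'fadgbgbdfbfdaeheahba')
  17 → (12, 'fbfdaeheahba')
  18 → (14, 'fdaeheahba')
  19 → (3, 'ffadgbgbdfbfdaeheahba')
  20 → (9, 'gbdfbfdaeheahba')
  21 → (7, 'gbgbdfbfdaeheahba')
  22 → (21, 'hba')
  23 → (18, 'heahba')

SA = [23, 5, 16, 2, 20, 22, 0, 10, 13, 8, 1, 15, 11, 6, 19, 17, 4, 12, 14, 3, 9, 7, 21, 18]
[i] adj suffixes → lcp
  [1] 23/5 → 1 ('a')
  [2] 5/16 → 1 ('a')
  [3] 16/2 → 1 ('a')
  [4] 2/20 → 1 ('a')
  [5] 20/22 → 0 ('')
  [6] 22/0 → 1 ('b')
  [7] 0/10 → 1 ('b')
  [8] 10/13 → 1 ('b')
  [9] 13/8 → 1 ('b')
  [10] 8/1 → 0 ('')
  [11] 1/15 → 0 ('')
  [12] 15/11 → 1 ('d')
  [13] 11/6 → 1 ('d')
  [14] 6/19 → 0 ('')
  [15] 19/17 → 1 ('e')
  [16] 17/4 → 0 ('')
  [17] 4/12 → 1 ('f')
  [18] 12/14 → 1 ('f')
  [19] 14/3 → 1 ('f')
  [20] 3/9 → 0 ('')
  [21] 9/7 → 2 ('gb')
  [22] 7/21 → 0 ('')
  [23] 21/18 → 1 ('h')

[0, 1, 1, 1, 1, 0, 1, 1, 1, 1, 0, 0, 1, 1, 0, 1, 0, 1, 1, 1, 0, 2, 0, 1]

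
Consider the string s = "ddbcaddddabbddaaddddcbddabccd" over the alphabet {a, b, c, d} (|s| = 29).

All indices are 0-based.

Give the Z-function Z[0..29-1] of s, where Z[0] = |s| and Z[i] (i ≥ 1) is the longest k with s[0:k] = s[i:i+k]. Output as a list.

[29, 1, 0, 0, 0, 2, 2, 2, 1, 0, 0, 0, 2, 1, 0, 0, 2, 2, 2, 1, 0, 0, 2, 1, 0, 0, 0, 0, 1]

Z[0]=29
i=1: outside box; Z[1]=1 extend→box=[1,2)
i=2: outside box; Z[2]=0
i=3: outside box; Z[3]=0
i=4: outside box; Z[4]=0
i=5: outside box; Z[5]=2 extend→box=[5,7)
i=6: min(r-i=1, Z[1]=1)=1; Z[6]=2 extend→box=[6,8)
i=7: min(r-i=1, Z[1]=1)=1; Z[7]=2 extend→box=[7,9)
i=8: min(r-i=1, Z[1]=1)=1; Z[8]=1
i=9: outside box; Z[9]=0
i=10: outside box; Z[10]=0
i=11: outside box; Z[11]=0
i=12: outside box; Z[12]=2 extend→box=[12,14)
i=13: min(r-i=1, Z[1]=1)=1; Z[13]=1
i=14: outside box; Z[14]=0
i=15: outside box; Z[15]=0
i=16: outside box; Z[16]=2 extend→box=[16,18)
i=17: min(r-i=1, Z[1]=1)=1; Z[17]=2 extend→box=[17,19)
i=18: min(r-i=1, Z[1]=1)=1; Z[18]=2 extend→box=[18,20)
i=19: min(r-i=1, Z[1]=1)=1; Z[19]=1
i=20: outside box; Z[20]=0
i=21: outside box; Z[21]=0
i=22: outside box; Z[22]=2 extend→box=[22,24)
i=23: min(r-i=1, Z[1]=1)=1; Z[23]=1
i=24: outside box; Z[24]=0
i=25: outside box; Z[25]=0
i=26: outside box; Z[26]=0
i=27: outside box; Z[27]=0
i=28: outside box; Z[28]=1 extend→box=[28,29)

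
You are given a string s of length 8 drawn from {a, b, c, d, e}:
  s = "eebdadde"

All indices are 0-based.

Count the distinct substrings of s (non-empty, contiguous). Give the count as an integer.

rank→(start, suffix):
  0 → (4, 'adde')
  1 → (2, 'bdadde')
  2 → (3, 'dadde')
  3 → (5, 'dde')
  4 → (6, 'de')
  5 → (7, 'e')
  6 → (1, 'ebdadde')
  7 → (0, 'eebdadde')

SA = [4, 2, 3, 5, 6, 7, 1, 0]
i: (SA[i-1],SA[i]) lcp shared
  1: (4,2) 0 ''
  2: (2,3) 0 ''
  3: (3,5) 1 'd'
  4: (5,6) 1 'd'
  5: (6,7) 0 ''
  6: (7,1) 1 'e'
  7: (1,0) 1 'e'

n(n+1)/2 = 8·9/2 = 36
Σ LCP = 0 + 0 + 0 + 1 + 1 + 0 + 1 + 1 = 4
distinct = 36 − 4 = 32

32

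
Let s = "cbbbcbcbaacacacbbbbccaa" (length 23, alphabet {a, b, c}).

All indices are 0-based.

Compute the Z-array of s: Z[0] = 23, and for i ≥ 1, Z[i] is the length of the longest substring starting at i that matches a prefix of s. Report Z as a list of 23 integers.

[23, 0, 0, 0, 2, 0, 2, 0, 0, 0, 1, 0, 1, 0, 4, 0, 0, 0, 0, 1, 1, 0, 0]

Z[0]=23
i=1: fresh scan; Z[1]=0
i=2: fresh scan; Z[2]=0
i=3: fresh scan; Z[3]=0
i=4: fresh scan; Z[4]=2 scan→box=[4,6)
i=5: min(r-i=1, Z[1]=0)=0; Z[5]=0
i=6: fresh scan; Z[6]=2 scan→box=[6,8)
i=7: min(r-i=1, Z[1]=0)=0; Z[7]=0
i=8: fresh scan; Z[8]=0
i=9: fresh scan; Z[9]=0
i=10: fresh scan; Z[10]=1 scan→box=[10,11)
i=11: fresh scan; Z[11]=0
i=12: fresh scan; Z[12]=1 scan→box=[12,13)
i=13: fresh scan; Z[13]=0
i=14: fresh scan; Z[14]=4 scan→box=[14,18)
i=15: min(r-i=3, Z[1]=0)=0; Z[15]=0
i=16: min(r-i=2, Z[2]=0)=0; Z[16]=0
i=17: min(r-i=1, Z[3]=0)=0; Z[17]=0
i=18: fresh scan; Z[18]=0
i=19: fresh scan; Z[19]=1 scan→box=[19,20)
i=20: fresh scan; Z[20]=1 scan→box=[20,21)
i=21: fresh scan; Z[21]=0
i=22: fresh scan; Z[22]=0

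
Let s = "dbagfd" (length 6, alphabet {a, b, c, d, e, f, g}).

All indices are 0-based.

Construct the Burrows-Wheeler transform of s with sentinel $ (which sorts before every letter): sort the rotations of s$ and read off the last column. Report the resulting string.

dbdf$ga

rank  rotation last
    0  $dbagfd  d
    1  agfd$db  b
    2  bagfd$d  d
    3  d$dbagf  f
    4  dbagfd$  $
    5  fd$dbag  g
    6  gfd$dba  a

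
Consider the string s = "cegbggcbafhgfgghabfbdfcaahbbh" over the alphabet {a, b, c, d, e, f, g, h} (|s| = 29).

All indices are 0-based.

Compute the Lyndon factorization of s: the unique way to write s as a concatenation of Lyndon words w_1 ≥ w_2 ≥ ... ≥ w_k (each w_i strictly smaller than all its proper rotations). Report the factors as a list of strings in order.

["ceg", "bggc", "b", "afhgfggh", "abfbdfc", "aahbbh"]

emit factor 1: 'ceg' (i=0, period=3)
emit factor 2: 'bggc' (i=3, period=4)
emit factor 3: 'b' (i=7, period=1)
emit factor 4: 'afhgfggh' (i=8, period=8)
emit factor 5: 'abfbdfc' (i=16, period=7)
emit factor 6: 'aahbbh' (i=23, period=6)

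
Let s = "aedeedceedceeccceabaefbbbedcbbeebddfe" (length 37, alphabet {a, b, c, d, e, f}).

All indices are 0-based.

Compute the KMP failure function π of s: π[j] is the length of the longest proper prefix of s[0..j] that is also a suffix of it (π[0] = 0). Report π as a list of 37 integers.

π[0] = 0
j=1 s[j]='e': π[1]=0 (border '')
j=2 s[j]='d': π[2]=0 (border '')
j=3 s[j]='e': π[3]=0 (border '')
j=4 s[j]='e': π[4]=0 (border '')
j=5 s[j]='d': π[5]=0 (border '')
j=6 s[j]='c': π[6]=0 (border '')
j=7 s[j]='e': π[7]=0 (border '')
j=8 s[j]='e': π[8]=0 (border '')
j=9 s[j]='d': π[9]=0 (border '')
j=10 s[j]='c': π[10]=0 (border '')
j=11 s[j]='e': π[11]=0 (border '')
j=12 s[j]='e': π[12]=0 (border '')
j=13 s[j]='c': π[13]=0 (border '')
j=14 s[j]='c': π[14]=0 (border '')
j=15 s[j]='c': π[15]=0 (border '')
j=16 s[j]='e': π[16]=0 (border '')
j=17 s[j]='a': π[17]=1 (border 'a')
j=18 s[j]='b': k: 1→0; π[18]=0 (border '')
j=19 s[j]='a': π[19]=1 (border 'a')
j=20 s[j]='e': π[20]=2 (border 'ae')
j=21 s[j]='f': k: 2→0; π[21]=0 (border '')
j=22 s[j]='b': π[22]=0 (border '')
j=23 s[j]='b': π[23]=0 (border '')
j=24 s[j]='b': π[24]=0 (border '')
j=25 s[j]='e': π[25]=0 (border '')
j=26 s[j]='d': π[26]=0 (border '')
j=27 s[j]='c': π[27]=0 (border '')
j=28 s[j]='b': π[28]=0 (border '')
j=29 s[j]='b': π[29]=0 (border '')
j=30 s[j]='e': π[30]=0 (border '')
j=31 s[j]='e': π[31]=0 (border '')
j=32 s[j]='b': π[32]=0 (border '')
j=33 s[j]='d': π[33]=0 (border '')
j=34 s[j]='d': π[34]=0 (border '')
j=35 s[j]='f': π[35]=0 (border '')
j=36 s[j]='e': π[36]=0 (border '')

[0, 0, 0, 0, 0, 0, 0, 0, 0, 0, 0, 0, 0, 0, 0, 0, 0, 1, 0, 1, 2, 0, 0, 0, 0, 0, 0, 0, 0, 0, 0, 0, 0, 0, 0, 0, 0]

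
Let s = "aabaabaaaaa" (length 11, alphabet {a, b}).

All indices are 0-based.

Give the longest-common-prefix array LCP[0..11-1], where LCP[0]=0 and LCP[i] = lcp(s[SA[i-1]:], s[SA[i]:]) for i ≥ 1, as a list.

[0, 1, 2, 3, 4, 2, 5, 1, 4, 0, 3]

sorted suffixes:
  #0 SA[0]=10  'a'
  #1 SA[1]=9  'aa'
  #2 SA[2]=8  'aaa'
  #3 SA[3]=7  'aaaa'
  #4 SA[4]=6  'aaaaa'
  #5 SA[5]=3  'aabaaaaa'
  #6 SA[6]=0  'aabaabaaaaa'
  #7 SA[7]=4  'abaaaaa'
  #8 SA[8]=1  'abaabaaaaa'
  #9 SA[9]=5  'baaaaa'
  #10 SA[10]=2  'baabaaaaa'

SA = [10, 9, 8, 7, 6, 3, 0, 4, 1, 5, 2]
i: (SA[i-1],SA[i]) lcp shared
  1: (10,9) 1 'a'
  2: (9,8) 2 'aa'
  3: (8,7) 3 'aaa'
  4: (7,6) 4 'aaaa'
  5: (6,3) 2 'aa'
  6: (3,0) 5 'aabaa'
  7: (0,4) 1 'a'
  8: (4,1) 4 'abaa'
  9: (1,5) 0 ''
  10: (5,2) 3 'baa'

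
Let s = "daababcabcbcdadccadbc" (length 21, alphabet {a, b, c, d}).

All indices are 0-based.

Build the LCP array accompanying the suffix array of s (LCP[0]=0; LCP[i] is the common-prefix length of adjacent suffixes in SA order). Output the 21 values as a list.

rank→(start, suffix):
  0 → (1, 'aababcabcbcdadccadbc')
  1 → (2, 'ababcabcbcdadccadbc')
  2 → (4, 'abcabcbcdadccadbc')
  3 → (7, 'abcbcdadccadbc')
  4 → (17, 'adbc')
  5 → (13, 'adccadbc')
  6 → (3, 'babcabcbcdadccadbc')
  7 → (19, 'bc')
  8 → (5, 'bcabcbcdadccadbc')
  9 → (8, 'bcbcdadccadbc')
  10 → (10, 'bcdadccadbc')
  11 → (20, 'c')
  12 → (6, 'cabcbcdadccadbc')
  13 → (16, 'cadbc')
  14 → (9, 'cbcdadccadbc')
  15 → (15, 'ccadbc')
  16 → (11, 'cdadccadbc')
  17 → (0, 'daababcabcbcdadccadbc')
  18 → (12, 'dadccadbc')
  19 → (18, 'dbc')
  20 → (14, 'dccadbc')

SA = [1, 2, 4, 7, 17, 13, 3, 19, 5, 8, 10, 20, 6, 16, 9, 15, 11, 0, 12, 18, 14]
[i] adj suffixes → lcp
  [1] 1/2 → 1 ('a')
  [2] 2/4 → 2 ('ab')
  [3] 4/7 → 3 ('abc')
  [4] 7/17 → 1 ('a')
  [5] 17/13 → 2 ('ad')
  [6] 13/3 → 0 ('')
  [7] 3/19 → 1 ('b')
  [8] 19/5 → 2 ('bc')
  [9] 5/8 → 2 ('bc')
  [10] 8/10 → 2 ('bc')
  [11] 10/20 → 0 ('')
  [12] 20/6 → 1 ('c')
  [13] 6/16 → 2 ('ca')
  [14] 16/9 → 1 ('c')
  [15] 9/15 → 1 ('c')
  [16] 15/11 → 1 ('c')
  [17] 11/0 → 0 ('')
  [18] 0/12 → 2 ('da')
  [19] 12/18 → 1 ('d')
  [20] 18/14 → 1 ('d')

[0, 1, 2, 3, 1, 2, 0, 1, 2, 2, 2, 0, 1, 2, 1, 1, 1, 0, 2, 1, 1]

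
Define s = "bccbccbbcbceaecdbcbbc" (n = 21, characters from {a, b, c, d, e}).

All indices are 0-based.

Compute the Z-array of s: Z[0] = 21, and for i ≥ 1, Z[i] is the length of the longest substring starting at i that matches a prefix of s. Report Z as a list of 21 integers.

Z[0]=21
i=1: fresh scan; Z[1]=0
i=2: fresh scan; Z[2]=0
i=3: fresh scan; Z[3]=4 scan→box=[3,7)
i=4: min(r-i=3, Z[1]=0)=0; Z[4]=0
i=5: min(r-i=2, Z[2]=0)=0; Z[5]=0
i=6: min(r-i=1, Z[3]=4)=1; Z[6]=1
i=7: fresh scan; Z[7]=2 scan→box=[7,9)
i=8: min(r-i=1, Z[1]=0)=0; Z[8]=0
i=9: fresh scan; Z[9]=2 scan→box=[9,11)
i=10: min(r-i=1, Z[1]=0)=0; Z[10]=0
i=11: fresh scan; Z[11]=0
i=12: fresh scan; Z[12]=0
i=13: fresh scan; Z[13]=0
i=14: fresh scan; Z[14]=0
i=15: fresh scan; Z[15]=0
i=16: fresh scan; Z[16]=2 scan→box=[16,18)
i=17: min(r-i=1, Z[1]=0)=0; Z[17]=0
i=18: fresh scan; Z[18]=1 scan→box=[18,19)
i=19: fresh scan; Z[19]=2 scan→box=[19,21)
i=20: min(r-i=1, Z[1]=0)=0; Z[20]=0

[21, 0, 0, 4, 0, 0, 1, 2, 0, 2, 0, 0, 0, 0, 0, 0, 2, 0, 1, 2, 0]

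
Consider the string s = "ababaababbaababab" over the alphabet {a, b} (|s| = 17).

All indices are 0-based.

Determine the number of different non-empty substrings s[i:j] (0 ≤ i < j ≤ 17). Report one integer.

107

rank | idx | suffix
   0 |  10 | aababab
   1 |   4 | aababbaababab
   2 |  15 | ab
   3 |   2 | abaababbaababab
   4 |  13 | abab
   5 |   0 | ababaababbaababab
   6 |  11 | ababab
   7 |   5 | ababbaababab
   8 |   7 | abbaababab
   9 |  16 | b
  10 |   9 | baababab
  11 |   3 | baababbaababab
  12 |  14 | bab
  13 |   1 | babaababbaababab
  14 |  12 | babab
  15 |   6 | babbaababab
  16 |   8 | bbaababab

SA = [10, 4, 15, 2, 13, 0, 11, 5, 7, 16, 9, 3, 14, 1, 12, 6, 8]
[i] adj suffixes → lcp
  [1] 10/4 → 5 ('aabab')
  [2] 4/15 → 1 ('a')
  [3] 15/2 → 2 ('ab')
  [4] 2/13 → 3 ('aba')
  [5] 13/0 → 4 ('abab')
  [6] 0/11 → 5 ('ababa')
  [7] 11/5 → 4 ('abab')
  [8] 5/7 → 2 ('ab')
  [9] 7/16 → 0 ('')
  [10] 16/9 → 1 ('b')
  [11] 9/3 → 6 ('baabab')
  [12] 3/14 → 2 ('ba')
  [13] 14/1 → 3 ('bab')
  [14] 1/12 → 4 ('baba')
  [15] 12/6 → 3 ('bab')
  [16] 6/8 → 1 ('b')

n(n+1)/2 = 17·18/2 = 153
Σ LCP = 0 + 5 + 1 + 2 + 3 + 4 + 5 + 4 + 2 + 0 + 1 + 6 + 2 + 3 + 4 + 3 + 1 = 46
distinct = 153 − 46 = 107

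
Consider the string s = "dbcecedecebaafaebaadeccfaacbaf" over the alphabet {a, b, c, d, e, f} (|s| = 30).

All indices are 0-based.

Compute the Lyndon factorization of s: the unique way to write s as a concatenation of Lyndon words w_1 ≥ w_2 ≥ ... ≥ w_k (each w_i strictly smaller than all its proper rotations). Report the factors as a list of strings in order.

emit factor 1: 'd' (i=0, period=1)
emit factor 2: 'bcecedece' (i=1, period=9)
emit factor 3: 'b' (i=10, period=1)
emit factor 4: 'aafaeb' (i=11, period=6)
emit factor 5: 'aadeccf' (i=17, period=7)
emit factor 6: 'aacbaf' (i=24, period=6)

["d", "bcecedece", "b", "aafaeb", "aadeccf", "aacbaf"]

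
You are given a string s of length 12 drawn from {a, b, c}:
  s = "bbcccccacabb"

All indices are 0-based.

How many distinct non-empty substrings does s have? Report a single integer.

61

sorted suffixes:
  #0 SA[0]=9  'abb'
  #1 SA[1]=7  'acabb'
  #2 SA[2]=11  'b'
  #3 SA[3]=10  'bb'
  #4 SA[4]=0  'bbcccccacabb'
  #5 SA[5]=1  'bcccccacabb'
  #6 SA[6]=8  'cabb'
  #7 SA[7]=6  'cacabb'
  #8 SA[8]=5  'ccacabb'
  #9 SA[9]=4  'cccacabb'
  #10 SA[10]=3  'ccccacabb'
  #11 SA[11]=2  'cccccacabb'

SA = [9, 7, 11, 10, 0, 1, 8, 6, 5, 4, 3, 2]
[i] adj suffixes → lcp
  [1] 9/7 → 1 ('a')
  [2] 7/11 → 0 ('')
  [3] 11/10 → 1 ('b')
  [4] 10/0 → 2 ('bb')
  [5] 0/1 → 1 ('b')
  [6] 1/8 → 0 ('')
  [7] 8/6 → 2 ('ca')
  [8] 6/5 → 1 ('c')
  [9] 5/4 → 2 ('cc')
  [10] 4/3 → 3 ('ccc')
  [11] 3/2 → 4 ('cccc')

n(n+1)/2 = 12·13/2 = 78
Σ LCP = 0 + 1 + 0 + 1 + 2 + 1 + 0 + 2 + 1 + 2 + 3 + 4 = 17
distinct = 78 − 17 = 61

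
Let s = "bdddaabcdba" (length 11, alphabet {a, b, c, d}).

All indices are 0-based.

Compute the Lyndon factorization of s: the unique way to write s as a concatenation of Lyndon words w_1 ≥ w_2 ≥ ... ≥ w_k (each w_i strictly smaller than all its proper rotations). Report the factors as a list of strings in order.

emit factor 1: 'bddd' (i=0, period=4)
emit factor 2: 'aabcdb' (i=4, period=6)
emit factor 3: 'a' (i=10, period=1)

["bddd", "aabcdb", "a"]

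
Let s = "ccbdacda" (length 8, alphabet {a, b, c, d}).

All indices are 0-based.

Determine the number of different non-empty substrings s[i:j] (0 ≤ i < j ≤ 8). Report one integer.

sorted suffixes:
  #0 SA[0]=7  'a'
  #1 SA[1]=4  'acda'
  #2 SA[2]=2  'bdacda'
  #3 SA[3]=1  'cbdacda'
  #4 SA[4]=0  'ccbdacda'
  #5 SA[5]=5  'cda'
  #6 SA[6]=6  'da'
  #7 SA[7]=3  'dacda'

SA = [7, 4, 2, 1, 0, 5, 6, 3]
rank  pair      lcp
   1  s[7:],s[4:]  1  'a'
   2  s[4:],s[2:]  0  ''
   3  s[2:],s[1:]  0  ''
   4  s[1:],s[0:]  1  'c'
   5  s[0:],s[5:]  1  'c'
   6  s[5:],s[6:]  0  ''
   7  s[6:],s[3:]  2  'da'

n(n+1)/2 = 8·9/2 = 36
Σ LCP = 0 + 1 + 0 + 0 + 1 + 1 + 0 + 2 = 5
distinct = 36 − 5 = 31

31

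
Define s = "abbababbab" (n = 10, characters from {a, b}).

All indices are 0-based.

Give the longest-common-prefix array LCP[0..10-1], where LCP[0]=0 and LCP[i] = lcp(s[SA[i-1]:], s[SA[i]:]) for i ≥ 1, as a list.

rank | idx | suffix
   0 |   8 | ab
   1 |   3 | ababbab
   2 |   5 | abbab
   3 |   0 | abbababbab
   4 |   9 | b
   5 |   7 | bab
   6 |   2 | bababbab
   7 |   4 | babbab
   8 |   6 | bbab
   9 |   1 | bbababbab

SA = [8, 3, 5, 0, 9, 7, 2, 4, 6, 1]
i: (SA[i-1],SA[i]) lcp shared
  1: (8,3) 2 'ab'
  2: (3,5) 2 'ab'
  3: (5,0) 5 'abbab'
  4: (0,9) 0 ''
  5: (9,7) 1 'b'
  6: (7,2) 3 'bab'
  7: (2,4) 3 'bab'
  8: (4,6) 1 'b'
  9: (6,1) 4 'bbab'

[0, 2, 2, 5, 0, 1, 3, 3, 1, 4]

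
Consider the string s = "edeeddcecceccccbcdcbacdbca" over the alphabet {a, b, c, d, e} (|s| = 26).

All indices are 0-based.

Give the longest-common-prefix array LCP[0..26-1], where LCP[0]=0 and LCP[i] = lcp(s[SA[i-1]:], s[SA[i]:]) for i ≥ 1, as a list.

[0, 1, 0, 1, 2, 0, 1, 2, 1, 2, 3, 2, 1, 2, 1, 4, 0, 1, 2, 1, 1, 0, 3, 1, 2, 1]

rank→(start, suffix):
  0 → (25, 'a')
  1 → (20, 'acdbca')
  2 → (19, 'bacdbca')
  3 → (23, 'bca')
  4 → (15, 'bcdcbacdbca')
  5 → (24, 'ca')
  6 → (18, 'cbacdbca')
  7 → (14, 'cbcdcbacdbca')
  8 → (13, 'ccbcdcbacdbca')
  9 → (12, 'cccbcdcbacdbca')
  10 → (11, 'ccccbcdcbacdbca')
  11 → (8, 'cceccccbcdcbacdbca')
  12 → (21, 'cdbca')
  13 → (16, 'cdcbacdbca')
  14 → (9, 'ceccccbcdcbacdbca')
  15 → (6, 'cecceccccbcdcbacdbca')
  16 → (22, 'dbca')
  17 → (17, 'dcbacdbca')
  18 → (5, 'dcecceccccbcdcbacdbca')
  19 → (4, 'ddcecceccccbcdcbacdbca')
  20 → (1, 'deeddcecceccccbcdcbacdbca')
  21 → (10, 'eccccbcdcbacdbca')
  22 → (7, 'ecceccccbcdcbacdbca')
  23 → (3, 'eddcecceccccbcdcbacdbca')
  24 → (0, 'edeeddcecceccccbcdcbacdbca')
  25 → (2, 'eeddcecceccccbcdcbacdbca')

SA = [25, 20, 19, 23, 15, 24, 18, 14, 13, 12, 11, 8, 21, 16, 9, 6, 22, 17, 5, 4, 1, 10, 7, 3, 0, 2]
rank  pair      lcp
   1  s[25:],s[20:]  1  'a'
   2  s[20:],s[19:]  0  ''
   3  s[19:],s[23:]  1  'b'
   4  s[23:],s[15:]  2  'bc'
   5  s[15:],s[24:]  0  ''
   6  s[24:],s[18:]  1  'c'
   7  s[18:],s[14:]  2  'cb'
   8  s[14:],s[13:]  1  'c'
   9  s[13:],s[12:]  2  'cc'
  10  s[12:],s[11:]  3  'ccc'
  11  s[11:],s[8:]  2  'cc'
  12  s[8:],s[21:]  1  'c'
  13  s[21:],s[16:]  2  'cd'
  14  s[16:],s[9:]  1  'c'
  15  s[9:],s[6:]  4  'cecc'
  16  s[6:],s[22:]  0  ''
  17  s[22:],s[17:]  1  'd'
  18  s[17:],s[5:]  2  'dc'
  19  s[5:],s[4:]  1  'd'
  20  s[4:],s[1:]  1  'd'
  21  s[1:],s[10:]  0  ''
  22  s[10:],s[7:]  3  'ecc'
  23  s[7:],s[3:]  1  'e'
  24  s[3:],s[0:]  2  'ed'
  25  s[0:],s[2:]  1  'e'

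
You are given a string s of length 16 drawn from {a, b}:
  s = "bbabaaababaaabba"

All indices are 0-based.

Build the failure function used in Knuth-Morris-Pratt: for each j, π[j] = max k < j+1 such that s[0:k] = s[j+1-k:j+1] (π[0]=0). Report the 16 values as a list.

[0, 1, 0, 1, 0, 0, 0, 1, 0, 1, 0, 0, 0, 1, 2, 3]

π[0] = 0
j=1 s[j]='b': π[1]=1 (border 'b')
j=2 s[j]='a': k: 1→0; π[2]=0 (border '')
j=3 s[j]='b': π[3]=1 (border 'b')
j=4 s[j]='a': k: 1→0; π[4]=0 (border '')
j=5 s[j]='a': π[5]=0 (border '')
j=6 s[j]='a': π[6]=0 (border '')
j=7 s[j]='b': π[7]=1 (border 'b')
j=8 s[j]='a': k: 1→0; π[8]=0 (border '')
j=9 s[j]='b': π[9]=1 (border 'b')
j=10 s[j]='a': k: 1→0; π[10]=0 (border '')
j=11 s[j]='a': π[11]=0 (border '')
j=12 s[j]='a': π[12]=0 (border '')
j=13 s[j]='b': π[13]=1 (border 'b')
j=14 s[j]='b': π[14]=2 (border 'bb')
j=15 s[j]='a': π[15]=3 (border 'bba')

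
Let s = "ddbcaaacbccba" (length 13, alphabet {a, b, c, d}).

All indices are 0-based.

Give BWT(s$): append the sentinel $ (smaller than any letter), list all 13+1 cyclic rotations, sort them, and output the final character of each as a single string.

abcaacdcbcabd$

rank  rotation        last
    0  $ddbcaaacbccba  a
    1  a$ddbcaaacbccb  b
    2  aaacbccba$ddbc  c
    3  aacbccba$ddbca  a
    4  acbccba$ddbcaa  a
    5  ba$ddbcaaacbcc  c
    6  bcaaacbccba$dd  d
    7  bccba$ddbcaaac  c
    8  caaacbccba$ddb  b
    9  cba$ddbcaaacbc  c
   10  cbccba$ddbcaaa  a
   11  ccba$ddbcaaacb  b
   12  dbcaaacbccba$d  d
   13  ddbcaaacbccba$  $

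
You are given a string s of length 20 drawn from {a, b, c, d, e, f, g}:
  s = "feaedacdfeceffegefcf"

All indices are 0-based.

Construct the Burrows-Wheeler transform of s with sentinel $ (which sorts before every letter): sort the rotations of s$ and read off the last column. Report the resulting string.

fdeaefecffagcfce$dfee

rank  rotation               last
    0  $feaedacdfeceffegefcf  f
    1  acdfeceffegefcf$feaed  d
    2  aedacdfeceffegefcf$fe  e
    3  cdfeceffegefcf$feaeda  a
    4  ceffegefcf$feaedacdfe  e
    5  cf$feaedacdfeceffegef  f
    6  dacdfeceffegefcf$feae  e
    7  dfeceffegefcf$feaedac  c
    8  eaedacdfeceffegefcf$f  f
    9  eceffegefcf$feaedacdf  f
   10  edacdfeceffegefcf$fea  a
   11  efcf$feaedacdfeceffeg  g
   12  effegefcf$feaedacdfec  c
   13  egefcf$feaedacdfeceff  f
   14  f$feaedacdfeceffegefc  c
   15  fcf$feaedacdfeceffege  e
   16  feaedacdfeceffegefcf$  $
   17  feceffegefcf$feaedacd  d
   18  fegefcf$feaedacdfecef  f
   19  ffegefcf$feaedacdfece  e
   20  gefcf$feaedacdfeceffe  e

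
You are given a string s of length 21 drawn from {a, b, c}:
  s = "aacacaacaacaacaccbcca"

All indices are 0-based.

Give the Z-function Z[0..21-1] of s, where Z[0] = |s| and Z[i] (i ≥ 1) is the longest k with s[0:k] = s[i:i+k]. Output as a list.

[21, 1, 0, 1, 0, 4, 1, 0, 4, 1, 0, 5, 1, 0, 1, 0, 0, 0, 0, 0, 1]

Z[0]=21
i=1: fresh scan; Z[1]=1 scan→box=[1,2)
i=2: fresh scan; Z[2]=0
i=3: fresh scan; Z[3]=1 scan→box=[3,4)
i=4: fresh scan; Z[4]=0
i=5: fresh scan; Z[5]=4 scan→box=[5,9)
i=6: min(r-i=3, Z[1]=1)=1; Z[6]=1
i=7: min(r-i=2, Z[2]=0)=0; Z[7]=0
i=8: min(r-i=1, Z[3]=1)=1; Z[8]=4 scan→box=[8,12)
i=9: min(r-i=3, Z[1]=1)=1; Z[9]=1
i=10: min(r-i=2, Z[2]=0)=0; Z[10]=0
i=11: min(r-i=1, Z[3]=1)=1; Z[11]=5 scan→box=[11,16)
i=12: min(r-i=4, Z[1]=1)=1; Z[12]=1
i=13: min(r-i=3, Z[2]=0)=0; Z[13]=0
i=14: min(r-i=2, Z[3]=1)=1; Z[14]=1
i=15: min(r-i=1, Z[4]=0)=0; Z[15]=0
i=16: fresh scan; Z[16]=0
i=17: fresh scan; Z[17]=0
i=18: fresh scan; Z[18]=0
i=19: fresh scan; Z[19]=0
i=20: fresh scan; Z[20]=1 scan→box=[20,21)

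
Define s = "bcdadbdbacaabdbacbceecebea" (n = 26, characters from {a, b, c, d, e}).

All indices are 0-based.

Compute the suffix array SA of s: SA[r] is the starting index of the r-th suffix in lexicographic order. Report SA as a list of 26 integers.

rank | idx | suffix
   0 |  25 | a
   1 |  10 | aabdbacbceecebea
   2 |  11 | abdbacbceecebea
   3 |   8 | acaabdbacbceecebea
   4 |  15 | acbceecebea
   5 |   3 | adbdbacaabdbacbceecebea
   6 |   7 | bacaabdbacbceecebea
   7 |  14 | bacbceecebea
   8 |   0 | bcdadbdbacaabdbacbceecebea
   9 |  17 | bceecebea
  10 |   5 | bdbacaabdbacbceecebea
  11 |  12 | bdbacbceecebea
  12 |  23 | bea
  13 |   9 | caabdbacbceecebea
  14 |  16 | cbceecebea
  15 |   1 | cdadbdbacaabdbacbceecebea
  16 |  21 | cebea
  17 |  18 | ceecebea
  18 |   2 | dadbdbacaabdbacbceecebea
  19 |   6 | dbacaabdbacbceecebea
  20 |  13 | dbacbceecebea
  21 |   4 | dbdbacaabdbacbceecebea
  22 |  24 | ea
  23 |  22 | ebea
  24 |  20 | ecebea
  25 |  19 | eecebea

[25, 10, 11, 8, 15, 3, 7, 14, 0, 17, 5, 12, 23, 9, 16, 1, 21, 18, 2, 6, 13, 4, 24, 22, 20, 19]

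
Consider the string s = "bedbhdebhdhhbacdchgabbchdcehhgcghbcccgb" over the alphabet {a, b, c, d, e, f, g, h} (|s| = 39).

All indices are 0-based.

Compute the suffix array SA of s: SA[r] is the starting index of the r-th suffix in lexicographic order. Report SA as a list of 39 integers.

rank→(start, suffix):
  0 → (19, 'abbchdcehhgcghbcccgb')
  1 → (13, 'acdchgabbchdcehhgcghbcccgb')
  2 → (38, 'b')
  3 → (12, 'bacdchgabbchdcehhgcghbcccgb')
  4 → (20, 'bbchdcehhgcghbcccgb')
  5 → (33, 'bcccgb')
  6 → (21, 'bchdcehhgcghbcccgb')
  7 → (0, 'bedbhdebhdhhbacdchgabbchdcehhgcghbcccgb')
  8 → (3, 'bhdebhdhhbacdchgabbchdcehhgcghbcccgb')
  9 → (7, 'bhdhhbacdchgabbchdcehhgcghbcccgb')
  10 → (34, 'cccgb')
  11 → (35, 'ccgb')
  12 → (14, 'cdchgabbchdcehhgcghbcccgb')
  13 → (25, 'cehhgcghbcccgb')
  14 → (36, 'cgb')
  15 → (30, 'cghbcccgb')
  16 → (22, 'chdcehhgcghbcccgb')
  17 → (16, 'chgabbchdcehhgcghbcccgb')
  18 → (2, 'dbhdebhdhhbacdchgabbchdcehhgcghbcccgb')
  19 → (24, 'dcehhgcghbcccgb')
  20 → (15, 'dchgabbchdcehhgcghbcccgb')
  21 → (5, 'debhdhhbacdchgabbchdcehhgcghbcccgb')
  22 → (9, 'dhhbacdchgabbchdcehhgcghbcccgb')
  23 → (6, 'ebhdhhbacdchgabbchdcehhgcghbcccgb')
  24 → (1, 'edbhdebhdhhbacdchgabbchdcehhgcghbcccgb')
  25 → (26, 'ehhgcghbcccgb')
  26 → (18, 'gabbchdcehhgcghbcccgb')
  27 → (37, 'gb')
  28 → (29, 'gcghbcccgb')
  29 → (31, 'ghbcccgb')
  30 → (11, 'hbacdchgabbchdcehhgcghbcccgb')
  31 → (32, 'hbcccgb')
  32 → (23, 'hdcehhgcghbcccgb')
  33 → (4, 'hdebhdhhbacdchgabbchdcehhgcghbcccgb')
  34 → (8, 'hdhhbacdchgabbchdcehhgcghbcccgb')
  35 → (17, 'hgabbchdcehhgcghbcccgb')
  36 → (28, 'hgcghbcccgb')
  37 → (10, 'hhbacdchgabbchdcehhgcghbcccgb')
  38 → (27, 'hhgcghbcccgb')

[19, 13, 38, 12, 20, 33, 21, 0, 3, 7, 34, 35, 14, 25, 36, 30, 22, 16, 2, 24, 15, 5, 9, 6, 1, 26, 18, 37, 29, 31, 11, 32, 23, 4, 8, 17, 28, 10, 27]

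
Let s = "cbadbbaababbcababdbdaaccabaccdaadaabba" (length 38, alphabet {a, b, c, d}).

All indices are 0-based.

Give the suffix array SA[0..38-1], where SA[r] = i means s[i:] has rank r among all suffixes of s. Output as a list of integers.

sorted suffixes:
  #0 SA[0]=37  'a'
  #1 SA[1]=6  'aababbcababdbdaaccabaccdaadaabba'
  #2 SA[2]=33  'aabba'
  #3 SA[3]=20  'aaccabaccdaadaabba'
  #4 SA[4]=30  'aadaabba'
  #5 SA[5]=7  'ababbcababdbdaaccabaccdaadaabba'
  #6 SA[6]=13  'ababdbdaaccabaccdaadaabba'
  #7 SA[7]=24  'abaccdaadaabba'
  #8 SA[8]=34  'abba'
  #9 SA[9]=9  'abbcababdbdaaccabaccdaadaabba'
  #10 SA[10]=15  'abdbdaaccabaccdaadaabba'
  #11 SA[11]=21  'accabaccdaadaabba'
  #12 SA[12]=26  'accdaadaabba'
  #13 SA[13]=31  'adaabba'
  #14 SA[14]=2  'adbbaababbcababdbdaaccabaccdaadaabba'
  #15 SA[15]=36  'ba'
  #16 SA[16]=5  'baababbcababdbdaaccabaccdaadaabba'
  #17 SA[17]=8  'babbcababdbdaaccabaccdaadaabba'
  #18 SA[18]=14  'babdbdaaccabaccdaadaabba'
  #19 SA[19]=25  'baccdaadaabba'
  #20 SA[20]=1  'badbbaababbcababdbdaaccabaccdaadaabba'
  #21 SA[21]=35  'bba'
  #22 SA[22]=4  'bbaababbcababdbdaaccabaccdaadaabba'
  #23 SA[23]=10  'bbcababdbdaaccabaccdaadaabba'
  #24 SA[24]=11  'bcababdbdaaccabaccdaadaabba'
  #25 SA[25]=18  'bdaaccabaccdaadaabba'
  #26 SA[26]=16  'bdbdaaccabaccdaadaabba'
  #27 SA[27]=12  'cababdbdaaccabaccdaadaabba'
  #28 SA[28]=23  'cabaccdaadaabba'
  #29 SA[29]=0  'cbadbbaababbcababdbdaaccabaccdaadaabba'
  #30 SA[30]=22  'ccabaccdaadaabba'
  #31 SA[31]=27  'ccdaadaabba'
  #32 SA[32]=28  'cdaadaabba'
  #33 SA[33]=32  'daabba'
  #34 SA[34]=19  'daaccabaccdaadaabba'
  #35 SA[35]=29  'daadaabba'
  #36 SA[36]=3  'dbbaababbcababdbdaaccabaccdaadaabba'
  #37 SA[37]=17  'dbdaaccabaccdaadaabba'

[37, 6, 33, 20, 30, 7, 13, 24, 34, 9, 15, 21, 26, 31, 2, 36, 5, 8, 14, 25, 1, 35, 4, 10, 11, 18, 16, 12, 23, 0, 22, 27, 28, 32, 19, 29, 3, 17]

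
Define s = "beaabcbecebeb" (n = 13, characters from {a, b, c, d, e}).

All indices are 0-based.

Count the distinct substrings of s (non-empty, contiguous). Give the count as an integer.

rank | idx | suffix
   0 |   2 | aabcbecebeb
   1 |   3 | abcbecebeb
   2 |  12 | b
   3 |   4 | bcbecebeb
   4 |   0 | beaabcbecebeb
   5 |  10 | beb
   6 |   6 | becebeb
   7 |   5 | cbecebeb
   8 |   8 | cebeb
   9 |   1 | eaabcbecebeb
  10 |  11 | eb
  11 |   9 | ebeb
  12 |   7 | ecebeb

SA = [2, 3, 12, 4, 0, 10, 6, 5, 8, 1, 11, 9, 7]
[i] adj suffixes → lcp
  [1] 2/3 → 1 ('a')
  [2] 3/12 → 0 ('')
  [3] 12/4 → 1 ('b')
  [4] 4/0 → 1 ('b')
  [5] 0/10 → 2 ('be')
  [6] 10/6 → 2 ('be')
  [7] 6/5 → 0 ('')
  [8] 5/8 → 1 ('c')
  [9] 8/1 → 0 ('')
  [10] 1/11 → 1 ('e')
  [11] 11/9 → 2 ('eb')
  [12] 9/7 → 1 ('e')

n(n+1)/2 = 13·14/2 = 91
Σ LCP = 0 + 1 + 0 + 1 + 1 + 2 + 2 + 0 + 1 + 0 + 1 + 2 + 1 = 12
distinct = 91 − 12 = 79

79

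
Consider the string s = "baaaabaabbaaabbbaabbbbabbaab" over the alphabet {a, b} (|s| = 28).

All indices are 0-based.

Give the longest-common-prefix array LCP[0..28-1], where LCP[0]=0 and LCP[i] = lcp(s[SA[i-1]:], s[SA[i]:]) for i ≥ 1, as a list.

rank→(start, suffix):
  0 → (1, 'aaaabaabbaaabbbaabbbbabbaab')
  1 → (2, 'aaabaabbaaabbbaabbbbabbaab')
  2 → (10, 'aaabbbaabbbbabbaab')
  3 → (25, 'aab')
  4 → (3, 'aabaabbaaabbbaabbbbabbaab')
  5 → (6, 'aabbaaabbbaabbbbabbaab')
  6 → (11, 'aabbbaabbbbabbaab')
  7 → (16, 'aabbbbabbaab')
  8 → (26, 'ab')
  9 → (4, 'abaabbaaabbbaabbbbabbaab')
  10 → (7, 'abbaaabbbaabbbbabbaab')
  11 → (22, 'abbaab')
  12 → (12, 'abbbaabbbbabbaab')
  13 → (17, 'abbbbabbaab')
  14 → (27, 'b')
  15 → (0, 'baaaabaabbaaabbbaabbbbabbaab')
  16 → (9, 'baaabbbaabbbbabbaab')
  17 → (24, 'baab')
  18 → (5, 'baabbaaabbbaabbbbabbaab')
  19 → (15, 'baabbbbabbaab')
  20 → (21, 'babbaab')
  21 → (8, 'bbaaabbbaabbbbabbaab')
  22 → (23, 'bbaab')
  23 → (14, 'bbaabbbbabbaab')
  24 → (20, 'bbabbaab')
  25 → (13, 'bbbaabbbbabbaab')
  26 → (19, 'bbbabbaab')
  27 → (18, 'bbbbabbaab')

SA = [1, 2, 10, 25, 3, 6, 11, 16, 26, 4, 7, 22, 12, 17, 27, 0, 9, 24, 5, 15, 21, 8, 23, 14, 20, 13, 19, 18]
i: (SA[i-1],SA[i]) lcp shared
  1: (1,2) 3 'aaa'
  2: (2,10) 4 'aaab'
  3: (10,25) 2 'aa'
  4: (25,3) 3 'aab'
  5: (3,6) 3 'aab'
  6: (6,11) 4 'aabb'
  7: (11,16) 5 'aabbb'
  8: (16,26) 1 'a'
  9: (26,4) 2 'ab'
  10: (4,7) 2 'ab'
  11: (7,22) 5 'abbaa'
  12: (22,12) 3 'abb'
  13: (12,17) 4 'abbb'
  14: (17,27) 0 ''
  15: (27,0) 1 'b'
  16: (0,9) 4 'baaa'
  17: (9,24) 3 'baa'
  18: (24,5) 4 'baab'
  19: (5,15) 5 'baabb'
  20: (15,21) 2 'ba'
  21: (21,8) 1 'b'
  22: (8,23) 4 'bbaa'
  23: (23,14) 5 'bbaab'
  24: (14,20) 3 'bba'
  25: (20,13) 2 'bb'
  26: (13,19) 4 'bbba'
  27: (19,18) 3 'bbb'

[0, 3, 4, 2, 3, 3, 4, 5, 1, 2, 2, 5, 3, 4, 0, 1, 4, 3, 4, 5, 2, 1, 4, 5, 3, 2, 4, 3]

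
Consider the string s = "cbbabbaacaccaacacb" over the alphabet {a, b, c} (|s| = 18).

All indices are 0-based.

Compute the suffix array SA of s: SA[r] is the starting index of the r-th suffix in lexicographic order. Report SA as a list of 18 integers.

[12, 6, 3, 13, 7, 15, 9, 17, 5, 2, 4, 1, 11, 14, 8, 16, 0, 10]

rank→(start, suffix):
  0 → (12, 'aacacb')
  1 → (6, 'aacaccaacacb')
  2 → (3, 'abbaacaccaacacb')
  3 → (13, 'acacb')
  4 → (7, 'acaccaacacb')
  5 → (15, 'acb')
  6 → (9, 'accaacacb')
  7 → (17, 'b')
  8 → (5, 'baacaccaacacb')
  9 → (2, 'babbaacaccaacacb')
  10 → (4, 'bbaacaccaacacb')
  11 → (1, 'bbabbaacaccaacacb')
  12 → (11, 'caacacb')
  13 → (14, 'cacb')
  14 → (8, 'caccaacacb')
  15 → (16, 'cb')
  16 → (0, 'cbbabbaacaccaacacb')
  17 → (10, 'ccaacacb')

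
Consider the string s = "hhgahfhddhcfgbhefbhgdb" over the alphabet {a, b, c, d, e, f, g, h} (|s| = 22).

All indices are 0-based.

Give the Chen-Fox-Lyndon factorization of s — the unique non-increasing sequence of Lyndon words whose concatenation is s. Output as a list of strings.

emit factor 1: 'h' (i=0, period=1)
emit factor 2: 'h' (i=1, period=1)
emit factor 3: 'g' (i=2, period=1)
emit factor 4: 'ahfhddhcfgbhefbhgdb' (i=3, period=19)

["h", "h", "g", "ahfhddhcfgbhefbhgdb"]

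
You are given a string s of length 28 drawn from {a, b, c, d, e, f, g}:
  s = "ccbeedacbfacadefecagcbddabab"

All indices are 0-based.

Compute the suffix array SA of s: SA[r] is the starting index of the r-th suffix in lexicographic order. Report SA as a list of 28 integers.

[26, 24, 10, 6, 12, 18, 27, 25, 21, 2, 8, 11, 17, 20, 1, 7, 0, 23, 5, 22, 13, 16, 4, 3, 14, 9, 15, 19]

rank | idx | suffix
   0 |  26 | ab
   1 |  24 | abab
   2 |  10 | acadefecagcbddabab
   3 |   6 | acbfacadefecagcbddabab
   4 |  12 | adefecagcbddabab
   5 |  18 | agcbddabab
   6 |  27 | b
   7 |  25 | bab
   8 |  21 | bddabab
   9 |   2 | beedacbfacadefecagcbddabab
  10 |   8 | bfacadefecagcbddabab
  11 |  11 | cadefecagcbddabab
  12 |  17 | cagcbddabab
  13 |  20 | cbddabab
  14 |   1 | cbeedacbfacadefecagcbddabab
  15 |   7 | cbfacadefecagcbddabab
  16 |   0 | ccbeedacbfacadefecagcbddabab
  17 |  23 | dabab
  18 |   5 | dacbfacadefecagcbddabab
  19 |  22 | ddabab
  20 |  13 | defecagcbddabab
  21 |  16 | ecagcbddabab
  22 |   4 | edacbfacadefecagcbddabab
  23 |   3 | eedacbfacadefecagcbddabab
  24 |  14 | efecagcbddabab
  25 |   9 | facadefecagcbddabab
  26 |  15 | fecagcbddabab
  27 |  19 | gcbddabab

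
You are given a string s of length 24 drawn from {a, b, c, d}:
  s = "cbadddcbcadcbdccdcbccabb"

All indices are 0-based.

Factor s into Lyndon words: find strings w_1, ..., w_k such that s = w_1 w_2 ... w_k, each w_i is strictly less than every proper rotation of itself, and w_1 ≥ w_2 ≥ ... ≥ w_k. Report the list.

["c", "b", "adddcbc", "adcbdccdcbcc", "abb"]

emit factor 1: 'c' (i=0, period=1)
emit factor 2: 'b' (i=1, period=1)
emit factor 3: 'adddcbc' (i=2, period=7)
emit factor 4: 'adcbdccdcbcc' (i=9, period=12)
emit factor 5: 'abb' (i=21, period=3)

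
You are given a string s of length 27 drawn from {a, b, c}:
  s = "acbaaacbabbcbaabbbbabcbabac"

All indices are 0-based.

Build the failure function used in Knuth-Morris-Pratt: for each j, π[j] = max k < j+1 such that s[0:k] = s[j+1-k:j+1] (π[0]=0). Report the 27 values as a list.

π[0] = 0
j=1 s[j]='c': π[1]=0 (border '')
j=2 s[j]='b': π[2]=0 (border '')
j=3 s[j]='a': π[3]=1 (border 'a')
j=4 s[j]='a': k: 1→0; π[4]=1 (border 'a')
j=5 s[j]='a': k: 1→0; π[5]=1 (border 'a')
j=6 s[j]='c': π[6]=2 (border 'ac')
j=7 s[j]='b': π[7]=3 (border 'acb')
j=8 s[j]='a': π[8]=4 (border 'acba')
j=9 s[j]='b': k: 4→1→0; π[9]=0 (border '')
j=10 s[j]='b': π[10]=0 (border '')
j=11 s[j]='c': π[11]=0 (border '')
j=12 s[j]='b': π[12]=0 (border '')
j=13 s[j]='a': π[13]=1 (border 'a')
j=14 s[j]='a': k: 1→0; π[14]=1 (border 'a')
j=15 s[j]='b': k: 1→0; π[15]=0 (border '')
j=16 s[j]='b': π[16]=0 (border '')
j=17 s[j]='b': π[17]=0 (border '')
j=18 s[j]='b': π[18]=0 (border '')
j=19 s[j]='a': π[19]=1 (border 'a')
j=20 s[j]='b': k: 1→0; π[20]=0 (border '')
j=21 s[j]='c': π[21]=0 (border '')
j=22 s[j]='b': π[22]=0 (border '')
j=23 s[j]='a': π[23]=1 (border 'a')
j=24 s[j]='b': k: 1→0; π[24]=0 (border '')
j=25 s[j]='a': π[25]=1 (border 'a')
j=26 s[j]='c': π[26]=2 (border 'ac')

[0, 0, 0, 1, 1, 1, 2, 3, 4, 0, 0, 0, 0, 1, 1, 0, 0, 0, 0, 1, 0, 0, 0, 1, 0, 1, 2]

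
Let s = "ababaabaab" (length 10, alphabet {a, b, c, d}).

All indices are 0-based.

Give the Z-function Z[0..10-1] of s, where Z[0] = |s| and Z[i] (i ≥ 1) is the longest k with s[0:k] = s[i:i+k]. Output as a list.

[10, 0, 3, 0, 1, 3, 0, 1, 2, 0]

Z[0]=10
i=1: outside box; Z[1]=0
i=2: outside box; Z[2]=3 grow→box=[2,5)
i=3: min(r-i=2, Z[1]=0)=0; Z[3]=0
i=4: min(r-i=1, Z[2]=3)=1; Z[4]=1
i=5: outside box; Z[5]=3 grow→box=[5,8)
i=6: min(r-i=2, Z[1]=0)=0; Z[6]=0
i=7: min(r-i=1, Z[2]=3)=1; Z[7]=1
i=8: outside box; Z[8]=2 grow→box=[8,10)
i=9: min(r-i=1, Z[1]=0)=0; Z[9]=0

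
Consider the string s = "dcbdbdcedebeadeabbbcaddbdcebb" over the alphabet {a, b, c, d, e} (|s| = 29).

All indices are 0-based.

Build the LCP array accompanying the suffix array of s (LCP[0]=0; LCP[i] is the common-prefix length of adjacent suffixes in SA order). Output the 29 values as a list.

[0, 1, 2, 0, 1, 2, 2, 1, 1, 2, 4, 1, 0, 1, 1, 2, 0, 5, 1, 2, 3, 1, 1, 2, 0, 2, 1, 2, 1]

sorted suffixes:
  #0 SA[0]=15  'abbbcaddbdcebb'
  #1 SA[1]=20  'addbdcebb'
  #2 SA[2]=12  'adeabbbcaddbdcebb'
  #3 SA[3]=28  'b'
  #4 SA[4]=27  'bb'
  #5 SA[5]=16  'bbbcaddbdcebb'
  #6 SA[6]=17  'bbcaddbdcebb'
  #7 SA[7]=18  'bcaddbdcebb'
  #8 SA[8]=2  'bdbdcedebeadeabbbcaddbdcebb'
  #9 SA[9]=23  'bdcebb'
  #10 SA[10]=4  'bdcedebeadeabbbcaddbdcebb'
  #11 SA[11]=10  'beadeabbbcaddbdcebb'
  #12 SA[12]=19  'caddbdcebb'
  #13 SA[13]=1  'cbdbdcedebeadeabbbcaddbdcebb'
  #14 SA[14]=25  'cebb'
  #15 SA[15]=6  'cedebeadeabbbcaddbdcebb'
  #16 SA[16]=22  'dbdcebb'
  #17 SA[17]=3  'dbdcedebeadeabbbcaddbdcebb'
  #18 SA[18]=0  'dcbdbdcedebeadeabbbcaddbdcebb'
  #19 SA[19]=24  'dcebb'
  #20 SA[20]=5  'dcedebeadeabbbcaddbdcebb'
  #21 SA[21]=21  'ddbdcebb'
  #22 SA[22]=13  'deabbbcaddbdcebb'
  #23 SA[23]=8  'debeadeabbbcaddbdcebb'
  #24 SA[24]=14  'eabbbcaddbdcebb'
  #25 SA[25]=11  'eadeabbbcaddbdcebb'
  #26 SA[26]=26  'ebb'
  #27 SA[27]=9  'ebeadeabbbcaddbdcebb'
  #28 SA[28]=7  'edebeadeabbbcaddbdcebb'

SA = [15, 20, 12, 28, 27, 16, 17, 18, 2, 23, 4, 10, 19, 1, 25, 6, 22, 3, 0, 24, 5, 21, 13, 8, 14, 11, 26, 9, 7]
rank  pair      lcp
   1  s[15:],s[20:]  1  'a'
   2  s[20:],s[12:]  2  'ad'
   3  s[12:],s[28:]  0  ''
   4  s[28:],s[27:]  1  'b'
   5  s[27:],s[16:]  2  'bb'
   6  s[16:],s[17:]  2  'bb'
   7  s[17:],s[18:]  1  'b'
   8  s[18:],s[2:]  1  'b'
   9  s[2:],s[23:]  2  'bd'
  10  s[23:],s[4:]  4  'bdce'
  11  s[4:],s[10:]  1  'b'
  12  s[10:],s[19:]  0  ''
  13  s[19:],s[1:]  1  'c'
  14  s[1:],s[25:]  1  'c'
  15  s[25:],s[6:]  2  'ce'
  16  s[6:],s[22:]  0  ''
  17  s[22:],s[3:]  5  'dbdce'
  18  s[3:],s[0:]  1  'd'
  19  s[0:],s[24:]  2  'dc'
  20  s[24:],s[5:]  3  'dce'
  21  s[5:],s[21:]  1  'd'
  22  s[21:],s[13:]  1  'd'
  23  s[13:],s[8:]  2  'de'
  24  s[8:],s[14:]  0  ''
  25  s[14:],s[11:]  2  'ea'
  26  s[11:],s[26:]  1  'e'
  27  s[26:],s[9:]  2  'eb'
  28  s[9:],s[7:]  1  'e'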